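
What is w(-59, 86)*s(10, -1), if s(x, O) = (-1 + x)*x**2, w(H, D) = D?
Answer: 77400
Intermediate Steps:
s(x, O) = x**2*(-1 + x)
w(-59, 86)*s(10, -1) = 86*(10**2*(-1 + 10)) = 86*(100*9) = 86*900 = 77400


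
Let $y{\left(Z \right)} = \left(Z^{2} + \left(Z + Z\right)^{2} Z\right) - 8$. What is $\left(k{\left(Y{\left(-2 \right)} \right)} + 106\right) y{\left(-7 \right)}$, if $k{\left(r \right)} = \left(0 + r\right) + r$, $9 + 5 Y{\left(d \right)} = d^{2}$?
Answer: $-138424$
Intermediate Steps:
$Y{\left(d \right)} = - \frac{9}{5} + \frac{d^{2}}{5}$
$y{\left(Z \right)} = -8 + Z^{2} + 4 Z^{3}$ ($y{\left(Z \right)} = \left(Z^{2} + \left(2 Z\right)^{2} Z\right) - 8 = \left(Z^{2} + 4 Z^{2} Z\right) - 8 = \left(Z^{2} + 4 Z^{3}\right) - 8 = -8 + Z^{2} + 4 Z^{3}$)
$k{\left(r \right)} = 2 r$ ($k{\left(r \right)} = r + r = 2 r$)
$\left(k{\left(Y{\left(-2 \right)} \right)} + 106\right) y{\left(-7 \right)} = \left(2 \left(- \frac{9}{5} + \frac{\left(-2\right)^{2}}{5}\right) + 106\right) \left(-8 + \left(-7\right)^{2} + 4 \left(-7\right)^{3}\right) = \left(2 \left(- \frac{9}{5} + \frac{1}{5} \cdot 4\right) + 106\right) \left(-8 + 49 + 4 \left(-343\right)\right) = \left(2 \left(- \frac{9}{5} + \frac{4}{5}\right) + 106\right) \left(-8 + 49 - 1372\right) = \left(2 \left(-1\right) + 106\right) \left(-1331\right) = \left(-2 + 106\right) \left(-1331\right) = 104 \left(-1331\right) = -138424$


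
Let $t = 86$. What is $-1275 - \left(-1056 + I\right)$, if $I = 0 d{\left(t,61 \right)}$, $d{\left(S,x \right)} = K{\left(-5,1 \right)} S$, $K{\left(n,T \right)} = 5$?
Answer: $-219$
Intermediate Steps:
$d{\left(S,x \right)} = 5 S$
$I = 0$ ($I = 0 \cdot 5 \cdot 86 = 0 \cdot 430 = 0$)
$-1275 - \left(-1056 + I\right) = -1275 + \left(1056 - 0\right) = -1275 + \left(1056 + 0\right) = -1275 + 1056 = -219$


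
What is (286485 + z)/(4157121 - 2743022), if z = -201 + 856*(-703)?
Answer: -315484/1414099 ≈ -0.22310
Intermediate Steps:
z = -601969 (z = -201 - 601768 = -601969)
(286485 + z)/(4157121 - 2743022) = (286485 - 601969)/(4157121 - 2743022) = -315484/1414099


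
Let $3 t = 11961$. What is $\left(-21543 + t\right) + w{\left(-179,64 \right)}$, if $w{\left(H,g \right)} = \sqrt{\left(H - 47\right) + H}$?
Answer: $-17556 + 9 i \sqrt{5} \approx -17556.0 + 20.125 i$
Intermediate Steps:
$t = 3987$ ($t = \frac{1}{3} \cdot 11961 = 3987$)
$w{\left(H,g \right)} = \sqrt{-47 + 2 H}$ ($w{\left(H,g \right)} = \sqrt{\left(H - 47\right) + H} = \sqrt{\left(-47 + H\right) + H} = \sqrt{-47 + 2 H}$)
$\left(-21543 + t\right) + w{\left(-179,64 \right)} = \left(-21543 + 3987\right) + \sqrt{-47 + 2 \left(-179\right)} = -17556 + \sqrt{-47 - 358} = -17556 + \sqrt{-405} = -17556 + 9 i \sqrt{5}$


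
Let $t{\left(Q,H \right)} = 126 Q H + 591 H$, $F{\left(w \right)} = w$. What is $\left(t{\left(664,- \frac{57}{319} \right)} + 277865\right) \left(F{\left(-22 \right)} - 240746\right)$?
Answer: $- \frac{1835011123200}{29} \approx -6.3276 \cdot 10^{10}$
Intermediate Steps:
$t{\left(Q,H \right)} = 591 H + 126 H Q$ ($t{\left(Q,H \right)} = 126 H Q + 591 H = 591 H + 126 H Q$)
$\left(t{\left(664,- \frac{57}{319} \right)} + 277865\right) \left(F{\left(-22 \right)} - 240746\right) = \left(3 \left(- \frac{57}{319}\right) \left(197 + 42 \cdot 664\right) + 277865\right) \left(-22 - 240746\right) = \left(3 \left(\left(-57\right) \frac{1}{319}\right) \left(197 + 27888\right) + 277865\right) \left(-240768\right) = \left(3 \left(- \frac{57}{319}\right) 28085 + 277865\right) \left(-240768\right) = \left(- \frac{4802535}{319} + 277865\right) \left(-240768\right) = \frac{83836400}{319} \left(-240768\right) = - \frac{1835011123200}{29}$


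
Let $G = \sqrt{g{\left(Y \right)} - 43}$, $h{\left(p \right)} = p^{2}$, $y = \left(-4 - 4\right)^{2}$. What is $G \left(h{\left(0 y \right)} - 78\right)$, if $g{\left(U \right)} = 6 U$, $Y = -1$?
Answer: $- 546 i \approx - 546.0 i$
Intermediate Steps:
$y = 64$ ($y = \left(-8\right)^{2} = 64$)
$G = 7 i$ ($G = \sqrt{6 \left(-1\right) - 43} = \sqrt{-6 - 43} = \sqrt{-49} = 7 i \approx 7.0 i$)
$G \left(h{\left(0 y \right)} - 78\right) = 7 i \left(\left(0 \cdot 64\right)^{2} - 78\right) = 7 i \left(0^{2} - 78\right) = 7 i \left(0 - 78\right) = 7 i \left(-78\right) = - 546 i$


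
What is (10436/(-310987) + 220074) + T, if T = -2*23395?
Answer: 53889060872/310987 ≈ 1.7328e+5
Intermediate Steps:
T = -46790
(10436/(-310987) + 220074) + T = (10436/(-310987) + 220074) - 46790 = (10436*(-1/310987) + 220074) - 46790 = (-10436/310987 + 220074) - 46790 = 68440142602/310987 - 46790 = 53889060872/310987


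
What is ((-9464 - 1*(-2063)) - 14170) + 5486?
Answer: -16085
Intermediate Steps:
((-9464 - 1*(-2063)) - 14170) + 5486 = ((-9464 + 2063) - 14170) + 5486 = (-7401 - 14170) + 5486 = -21571 + 5486 = -16085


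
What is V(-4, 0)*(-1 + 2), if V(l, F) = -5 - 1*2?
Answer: -7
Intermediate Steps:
V(l, F) = -7 (V(l, F) = -5 - 2 = -7)
V(-4, 0)*(-1 + 2) = -7*(-1 + 2) = -7*1 = -7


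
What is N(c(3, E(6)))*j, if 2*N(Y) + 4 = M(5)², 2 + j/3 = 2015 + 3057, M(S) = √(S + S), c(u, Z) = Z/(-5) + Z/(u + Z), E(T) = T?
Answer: 45630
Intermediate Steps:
c(u, Z) = -Z/5 + Z/(Z + u) (c(u, Z) = Z*(-⅕) + Z/(Z + u) = -Z/5 + Z/(Z + u))
M(S) = √2*√S (M(S) = √(2*S) = √2*√S)
j = 15210 (j = -6 + 3*(2015 + 3057) = -6 + 3*5072 = -6 + 15216 = 15210)
N(Y) = 3 (N(Y) = -2 + (√2*√5)²/2 = -2 + (√10)²/2 = -2 + (½)*10 = -2 + 5 = 3)
N(c(3, E(6)))*j = 3*15210 = 45630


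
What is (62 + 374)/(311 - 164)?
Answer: 436/147 ≈ 2.9660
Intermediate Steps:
(62 + 374)/(311 - 164) = 436/147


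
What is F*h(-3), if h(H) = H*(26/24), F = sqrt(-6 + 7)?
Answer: -13/4 ≈ -3.2500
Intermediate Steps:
F = 1 (F = sqrt(1) = 1)
h(H) = 13*H/12 (h(H) = H*(26*(1/24)) = H*(13/12) = 13*H/12)
F*h(-3) = 1*((13/12)*(-3)) = 1*(-13/4) = -13/4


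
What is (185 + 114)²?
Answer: 89401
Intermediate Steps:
(185 + 114)² = 299² = 89401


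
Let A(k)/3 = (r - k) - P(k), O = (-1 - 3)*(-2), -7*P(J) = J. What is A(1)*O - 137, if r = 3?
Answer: -599/7 ≈ -85.571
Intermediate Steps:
P(J) = -J/7
O = 8 (O = -4*(-2) = 8)
A(k) = 9 - 18*k/7 (A(k) = 3*((3 - k) - (-1)*k/7) = 3*((3 - k) + k/7) = 3*(3 - 6*k/7) = 9 - 18*k/7)
A(1)*O - 137 = (9 - 18/7*1)*8 - 137 = (9 - 18/7)*8 - 137 = (45/7)*8 - 137 = 360/7 - 137 = -599/7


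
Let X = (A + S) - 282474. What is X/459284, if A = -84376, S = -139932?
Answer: -253391/229642 ≈ -1.1034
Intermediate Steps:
X = -506782 (X = (-84376 - 139932) - 282474 = -224308 - 282474 = -506782)
X/459284 = -506782/459284 = -506782*1/459284 = -253391/229642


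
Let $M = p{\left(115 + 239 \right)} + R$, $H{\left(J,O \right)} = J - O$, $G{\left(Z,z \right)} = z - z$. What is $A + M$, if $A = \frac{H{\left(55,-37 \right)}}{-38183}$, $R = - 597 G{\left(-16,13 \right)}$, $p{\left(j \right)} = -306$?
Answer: $- \frac{11684090}{38183} \approx -306.0$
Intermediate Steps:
$G{\left(Z,z \right)} = 0$
$R = 0$ ($R = \left(-597\right) 0 = 0$)
$A = - \frac{92}{38183}$ ($A = \frac{55 - -37}{-38183} = \left(55 + 37\right) \left(- \frac{1}{38183}\right) = 92 \left(- \frac{1}{38183}\right) = - \frac{92}{38183} \approx -0.0024095$)
$M = -306$ ($M = -306 + 0 = -306$)
$A + M = - \frac{92}{38183} - 306 = - \frac{11684090}{38183}$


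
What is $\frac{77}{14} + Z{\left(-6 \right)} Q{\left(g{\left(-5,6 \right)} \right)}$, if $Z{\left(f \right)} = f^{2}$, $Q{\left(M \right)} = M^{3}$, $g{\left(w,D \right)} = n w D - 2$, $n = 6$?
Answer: $- \frac{434056885}{2} \approx -2.1703 \cdot 10^{8}$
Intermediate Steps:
$g{\left(w,D \right)} = -2 + 6 D w$ ($g{\left(w,D \right)} = 6 w D - 2 = 6 D w - 2 = -2 + 6 D w$)
$\frac{77}{14} + Z{\left(-6 \right)} Q{\left(g{\left(-5,6 \right)} \right)} = \frac{77}{14} + \left(-6\right)^{2} \left(-2 + 6 \cdot 6 \left(-5\right)\right)^{3} = 77 \cdot \frac{1}{14} + 36 \left(-2 - 180\right)^{3} = \frac{11}{2} + 36 \left(-182\right)^{3} = \frac{11}{2} + 36 \left(-6028568\right) = \frac{11}{2} - 217028448 = - \frac{434056885}{2}$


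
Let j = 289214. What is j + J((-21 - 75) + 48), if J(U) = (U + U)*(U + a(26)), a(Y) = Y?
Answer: 291326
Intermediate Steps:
J(U) = 2*U*(26 + U) (J(U) = (U + U)*(U + 26) = (2*U)*(26 + U) = 2*U*(26 + U))
j + J((-21 - 75) + 48) = 289214 + 2*((-21 - 75) + 48)*(26 + ((-21 - 75) + 48)) = 289214 + 2*(-96 + 48)*(26 + (-96 + 48)) = 289214 + 2*(-48)*(26 - 48) = 289214 + 2*(-48)*(-22) = 289214 + 2112 = 291326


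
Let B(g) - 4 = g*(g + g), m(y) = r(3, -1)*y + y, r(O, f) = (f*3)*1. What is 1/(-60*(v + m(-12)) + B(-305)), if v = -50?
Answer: 1/187614 ≈ 5.3301e-6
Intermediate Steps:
r(O, f) = 3*f (r(O, f) = (3*f)*1 = 3*f)
m(y) = -2*y (m(y) = (3*(-1))*y + y = -3*y + y = -2*y)
B(g) = 4 + 2*g² (B(g) = 4 + g*(g + g) = 4 + g*(2*g) = 4 + 2*g²)
1/(-60*(v + m(-12)) + B(-305)) = 1/(-60*(-50 - 2*(-12)) + (4 + 2*(-305)²)) = 1/(-60*(-50 + 24) + (4 + 2*93025)) = 1/(-60*(-26) + (4 + 186050)) = 1/(1560 + 186054) = 1/187614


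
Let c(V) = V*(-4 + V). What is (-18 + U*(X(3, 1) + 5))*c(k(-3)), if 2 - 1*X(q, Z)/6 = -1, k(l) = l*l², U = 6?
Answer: 100440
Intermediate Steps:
k(l) = l³
X(q, Z) = 18 (X(q, Z) = 12 - 6*(-1) = 12 + 6 = 18)
(-18 + U*(X(3, 1) + 5))*c(k(-3)) = (-18 + 6*(18 + 5))*((-3)³*(-4 + (-3)³)) = (-18 + 6*23)*(-27*(-4 - 27)) = (-18 + 138)*(-27*(-31)) = 120*837 = 100440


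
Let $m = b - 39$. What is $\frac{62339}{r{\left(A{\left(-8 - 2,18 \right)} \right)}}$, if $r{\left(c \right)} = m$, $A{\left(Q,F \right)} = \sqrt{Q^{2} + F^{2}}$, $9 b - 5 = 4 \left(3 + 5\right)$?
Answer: $- \frac{561051}{314} \approx -1786.8$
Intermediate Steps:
$b = \frac{37}{9}$ ($b = \frac{5}{9} + \frac{4 \left(3 + 5\right)}{9} = \frac{5}{9} + \frac{4 \cdot 8}{9} = \frac{5}{9} + \frac{1}{9} \cdot 32 = \frac{5}{9} + \frac{32}{9} = \frac{37}{9} \approx 4.1111$)
$A{\left(Q,F \right)} = \sqrt{F^{2} + Q^{2}}$
$m = - \frac{314}{9}$ ($m = \frac{37}{9} - 39 = - \frac{314}{9} \approx -34.889$)
$r{\left(c \right)} = - \frac{314}{9}$
$\frac{62339}{r{\left(A{\left(-8 - 2,18 \right)} \right)}} = \frac{62339}{- \frac{314}{9}} = 62339 \left(- \frac{9}{314}\right) = - \frac{561051}{314}$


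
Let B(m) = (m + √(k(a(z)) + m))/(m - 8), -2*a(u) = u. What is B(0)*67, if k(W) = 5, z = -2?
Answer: -67*√5/8 ≈ -18.727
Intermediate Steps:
a(u) = -u/2
B(m) = (m + √(5 + m))/(-8 + m) (B(m) = (m + √(5 + m))/(m - 8) = (m + √(5 + m))/(-8 + m))
B(0)*67 = ((0 + √(5 + 0))/(-8 + 0))*67 = ((0 + √5)/(-8))*67 = -√5/8*67 = -67*√5/8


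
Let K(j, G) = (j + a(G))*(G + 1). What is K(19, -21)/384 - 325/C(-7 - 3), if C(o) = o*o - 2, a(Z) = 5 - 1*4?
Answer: -5125/1176 ≈ -4.3580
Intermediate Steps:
a(Z) = 1 (a(Z) = 5 - 4 = 1)
K(j, G) = (1 + G)*(1 + j) (K(j, G) = (j + 1)*(G + 1) = (1 + j)*(1 + G) = (1 + G)*(1 + j))
C(o) = -2 + o**2 (C(o) = o**2 - 2 = -2 + o**2)
K(19, -21)/384 - 325/C(-7 - 3) = (1 - 21 + 19 - 21*19)/384 - 325/(-2 + (-7 - 3)**2) = (1 - 21 + 19 - 399)*(1/384) - 325/(-2 + (-10)**2) = -400*1/384 - 325/(-2 + 100) = -25/24 - 325/98 = -5125/1176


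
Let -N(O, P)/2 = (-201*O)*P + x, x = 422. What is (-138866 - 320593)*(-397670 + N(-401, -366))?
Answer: -26924948912862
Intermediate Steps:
N(O, P) = -844 + 402*O*P (N(O, P) = -2*((-201*O)*P + 422) = -2*(-201*O*P + 422) = -2*(422 - 201*O*P) = -844 + 402*O*P)
(-138866 - 320593)*(-397670 + N(-401, -366)) = (-138866 - 320593)*(-397670 + (-844 + 402*(-401)*(-366))) = -459459*(-397670 + (-844 + 58999932)) = -459459*(-397670 + 58999088) = -459459*58601418 = -26924948912862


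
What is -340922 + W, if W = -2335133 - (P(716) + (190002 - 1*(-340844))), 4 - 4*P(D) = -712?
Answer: -3207080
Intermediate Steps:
P(D) = 179 (P(D) = 1 - ¼*(-712) = 1 + 178 = 179)
W = -2866158 (W = -2335133 - (179 + (190002 - 1*(-340844))) = -2335133 - (179 + (190002 + 340844)) = -2335133 - (179 + 530846) = -2335133 - 1*531025 = -2335133 - 531025 = -2866158)
-340922 + W = -340922 - 2866158 = -3207080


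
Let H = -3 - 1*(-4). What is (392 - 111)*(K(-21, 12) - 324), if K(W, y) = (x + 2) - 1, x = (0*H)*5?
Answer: -90763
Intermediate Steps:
H = 1 (H = -3 + 4 = 1)
x = 0 (x = (0*1)*5 = 0*5 = 0)
K(W, y) = 1 (K(W, y) = (0 + 2) - 1 = 2 - 1 = 1)
(392 - 111)*(K(-21, 12) - 324) = (392 - 111)*(1 - 324) = 281*(-323) = -90763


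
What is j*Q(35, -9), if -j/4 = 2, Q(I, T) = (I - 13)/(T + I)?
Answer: -88/13 ≈ -6.7692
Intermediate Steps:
Q(I, T) = (-13 + I)/(I + T)
j = -8 (j = -4*2 = -8)
j*Q(35, -9) = -8*(-13 + 35)/(35 - 9) = -8*22/26 = -4*22/13 = -8*11/13 = -88/13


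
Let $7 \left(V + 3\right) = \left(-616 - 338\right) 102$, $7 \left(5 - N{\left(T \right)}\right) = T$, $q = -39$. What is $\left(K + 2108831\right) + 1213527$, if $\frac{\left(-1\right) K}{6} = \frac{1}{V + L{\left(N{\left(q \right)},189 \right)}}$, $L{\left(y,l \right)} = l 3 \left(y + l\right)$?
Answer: $\frac{384712444603}{115795} \approx 3.3224 \cdot 10^{6}$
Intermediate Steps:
$N{\left(T \right)} = 5 - \frac{T}{7}$
$V = - \frac{97329}{7}$ ($V = -3 + \frac{\left(-616 - 338\right) 102}{7} = -3 + \frac{\left(-954\right) 102}{7} = -3 + \frac{1}{7} \left(-97308\right) = -3 - \frac{97308}{7} = - \frac{97329}{7} \approx -13904.0$)
$L{\left(y,l \right)} = 3 l \left(l + y\right)$
$K = - \frac{7}{115795}$ ($K = - \frac{6}{- \frac{97329}{7} + 3 \cdot 189 \left(189 + \left(5 - - \frac{39}{7}\right)\right)} = - \frac{6}{- \frac{97329}{7} + 3 \cdot 189 \left(189 + \left(5 + \frac{39}{7}\right)\right)} = - \frac{6}{- \frac{97329}{7} + 3 \cdot 189 \left(189 + \frac{74}{7}\right)} = - \frac{6}{- \frac{97329}{7} + 3 \cdot 189 \cdot \frac{1397}{7}} = - \frac{6}{- \frac{97329}{7} + 113157} = - \frac{6}{\frac{694770}{7}} = \left(-6\right) \frac{7}{694770} = - \frac{7}{115795} \approx -6.0452 \cdot 10^{-5}$)
$\left(K + 2108831\right) + 1213527 = \left(- \frac{7}{115795} + 2108831\right) + 1213527 = \frac{244192085638}{115795} + 1213527 = \frac{384712444603}{115795}$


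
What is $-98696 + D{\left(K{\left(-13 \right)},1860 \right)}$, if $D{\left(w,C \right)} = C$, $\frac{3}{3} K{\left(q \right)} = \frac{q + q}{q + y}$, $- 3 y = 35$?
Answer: $-96836$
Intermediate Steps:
$y = - \frac{35}{3}$ ($y = \left(- \frac{1}{3}\right) 35 = - \frac{35}{3} \approx -11.667$)
$K{\left(q \right)} = \frac{2 q}{- \frac{35}{3} + q}$ ($K{\left(q \right)} = \frac{q + q}{q - \frac{35}{3}} = \frac{2 q}{- \frac{35}{3} + q}$)
$-98696 + D{\left(K{\left(-13 \right)},1860 \right)} = -98696 + 1860 = -96836$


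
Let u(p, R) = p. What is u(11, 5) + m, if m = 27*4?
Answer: 119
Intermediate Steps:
m = 108
u(11, 5) + m = 11 + 108 = 119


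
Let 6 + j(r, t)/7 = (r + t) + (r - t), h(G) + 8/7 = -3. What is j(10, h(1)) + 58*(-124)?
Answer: -7094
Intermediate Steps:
h(G) = -29/7 (h(G) = -8/7 - 3 = -29/7)
j(r, t) = -42 + 14*r (j(r, t) = -42 + 7*((r + t) + (r - t)) = -42 + 7*(2*r) = -42 + 14*r)
j(10, h(1)) + 58*(-124) = (-42 + 14*10) + 58*(-124) = (-42 + 140) - 7192 = 98 - 7192 = -7094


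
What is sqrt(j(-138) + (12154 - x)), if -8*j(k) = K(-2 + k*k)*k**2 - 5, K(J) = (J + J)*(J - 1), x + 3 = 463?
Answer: 7*I*sqrt(563669317142)/4 ≈ 1.3139e+6*I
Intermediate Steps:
x = 460 (x = -3 + 463 = 460)
K(J) = 2*J*(-1 + J) (K(J) = (2*J)*(-1 + J) = 2*J*(-1 + J))
j(k) = 5/8 - k**2*(-3 + k**2)*(-2 + k**2)/4 (j(k) = -((2*(-2 + k*k)*(-1 + (-2 + k*k)))*k**2 - 5)/8 = -((2*(-2 + k**2)*(-1 + (-2 + k**2)))*k**2 - 5)/8 = -((2*(-2 + k**2)*(-3 + k**2))*k**2 - 5)/8 = -((2*(-3 + k**2)*(-2 + k**2))*k**2 - 5)/8 = -(2*k**2*(-3 + k**2)*(-2 + k**2) - 5)/8 = -(-5 + 2*k**2*(-3 + k**2)*(-2 + k**2))/8 = 5/8 - k**2*(-3 + k**2)*(-2 + k**2)/4)
sqrt(j(-138) + (12154 - x)) = sqrt((5/8 - 1/4*(-138)**2*(-3 + (-138)**2)*(-2 + (-138)**2)) + (12154 - 1*460)) = sqrt((5/8 - 1/4*19044*(-3 + 19044)*(-2 + 19044)) + (12154 - 460)) = sqrt((5/8 - 1/4*19044*19041*19042) + 11694) = sqrt((5/8 - 1726237295442) + 11694) = sqrt(-13809898363531/8 + 11694) = sqrt(-13809898269979/8) = 7*I*sqrt(563669317142)/4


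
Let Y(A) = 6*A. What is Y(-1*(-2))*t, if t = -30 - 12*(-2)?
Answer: -72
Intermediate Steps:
t = -6 (t = -30 + 24 = -6)
Y(-1*(-2))*t = (6*(-1*(-2)))*(-6) = (6*2)*(-6) = 12*(-6) = -72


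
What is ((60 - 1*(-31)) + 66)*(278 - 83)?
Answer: 30615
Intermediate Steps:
((60 - 1*(-31)) + 66)*(278 - 83) = ((60 + 31) + 66)*195 = (91 + 66)*195 = 157*195 = 30615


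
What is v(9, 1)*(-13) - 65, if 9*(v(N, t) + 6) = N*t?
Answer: 0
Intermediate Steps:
v(N, t) = -6 + N*t/9 (v(N, t) = -6 + (N*t)/9 = -6 + N*t/9)
v(9, 1)*(-13) - 65 = (-6 + (⅑)*9*1)*(-13) - 65 = (-6 + 1)*(-13) - 65 = -5*(-13) - 65 = 65 - 65 = 0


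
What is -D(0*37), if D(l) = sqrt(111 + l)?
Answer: -sqrt(111) ≈ -10.536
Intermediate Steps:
-D(0*37) = -sqrt(111 + 0*37) = -sqrt(111 + 0) = -sqrt(111)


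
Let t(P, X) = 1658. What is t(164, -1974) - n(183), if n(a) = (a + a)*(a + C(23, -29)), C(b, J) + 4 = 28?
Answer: -74104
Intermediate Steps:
C(b, J) = 24 (C(b, J) = -4 + 28 = 24)
n(a) = 2*a*(24 + a) (n(a) = (a + a)*(a + 24) = (2*a)*(24 + a) = 2*a*(24 + a))
t(164, -1974) - n(183) = 1658 - 2*183*(24 + 183) = 1658 - 2*183*207 = 1658 - 1*75762 = 1658 - 75762 = -74104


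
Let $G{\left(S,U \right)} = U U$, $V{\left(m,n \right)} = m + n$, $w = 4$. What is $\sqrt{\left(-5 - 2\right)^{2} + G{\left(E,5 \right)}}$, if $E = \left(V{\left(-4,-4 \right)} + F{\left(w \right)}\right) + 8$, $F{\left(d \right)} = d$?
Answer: $\sqrt{74} \approx 8.6023$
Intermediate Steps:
$E = 4$ ($E = \left(\left(-4 - 4\right) + 4\right) + 8 = \left(-8 + 4\right) + 8 = -4 + 8 = 4$)
$G{\left(S,U \right)} = U^{2}$
$\sqrt{\left(-5 - 2\right)^{2} + G{\left(E,5 \right)}} = \sqrt{\left(-5 - 2\right)^{2} + 5^{2}} = \sqrt{\left(-7\right)^{2} + 25} = \sqrt{49 + 25} = \sqrt{74}$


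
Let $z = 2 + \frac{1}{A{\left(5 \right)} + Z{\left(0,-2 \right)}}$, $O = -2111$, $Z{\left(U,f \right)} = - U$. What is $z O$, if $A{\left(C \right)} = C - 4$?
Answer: $-6333$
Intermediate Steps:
$A{\left(C \right)} = -4 + C$
$z = 3$ ($z = 2 + \frac{1}{\left(-4 + 5\right) - 0} = 2 + \frac{1}{1 + 0} = 2 + 1^{-1} = 2 + 1 = 3$)
$z O = 3 \left(-2111\right) = -6333$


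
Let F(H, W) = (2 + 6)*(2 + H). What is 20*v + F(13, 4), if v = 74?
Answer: 1600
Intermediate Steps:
F(H, W) = 16 + 8*H (F(H, W) = 8*(2 + H) = 16 + 8*H)
20*v + F(13, 4) = 20*74 + (16 + 8*13) = 1480 + (16 + 104) = 1480 + 120 = 1600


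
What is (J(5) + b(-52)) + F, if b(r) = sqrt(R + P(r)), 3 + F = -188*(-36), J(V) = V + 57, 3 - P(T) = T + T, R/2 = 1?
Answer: 6827 + sqrt(109) ≈ 6837.4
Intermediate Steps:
R = 2 (R = 2*1 = 2)
P(T) = 3 - 2*T (P(T) = 3 - (T + T) = 3 - 2*T)
J(V) = 57 + V
F = 6765 (F = -3 - 188*(-36) = -3 + 6768 = 6765)
b(r) = sqrt(5 - 2*r) (b(r) = sqrt(2 + (3 - 2*r)) = sqrt(5 - 2*r))
(J(5) + b(-52)) + F = ((57 + 5) + sqrt(5 - 2*(-52))) + 6765 = (62 + sqrt(5 + 104)) + 6765 = (62 + sqrt(109)) + 6765 = 6827 + sqrt(109)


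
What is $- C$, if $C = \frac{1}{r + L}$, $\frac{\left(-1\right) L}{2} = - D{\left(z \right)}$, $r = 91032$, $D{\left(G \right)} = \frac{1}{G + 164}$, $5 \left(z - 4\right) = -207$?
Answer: $- \frac{633}{57623266} \approx -1.0985 \cdot 10^{-5}$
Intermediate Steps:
$z = - \frac{187}{5}$ ($z = 4 + \frac{1}{5} \left(-207\right) = 4 - \frac{207}{5} = - \frac{187}{5} \approx -37.4$)
$D{\left(G \right)} = \frac{1}{164 + G}$
$L = \frac{10}{633}$ ($L = - 2 \left(- \frac{1}{164 - \frac{187}{5}}\right) = - 2 \left(- \frac{1}{\frac{633}{5}}\right) = - 2 \left(\left(-1\right) \frac{5}{633}\right) = \left(-2\right) \left(- \frac{5}{633}\right) = \frac{10}{633} \approx 0.015798$)
$C = \frac{633}{57623266}$ ($C = \frac{1}{91032 + \frac{10}{633}} = \frac{1}{\frac{57623266}{633}} = \frac{633}{57623266} \approx 1.0985 \cdot 10^{-5}$)
$- C = \left(-1\right) \frac{633}{57623266} = - \frac{633}{57623266}$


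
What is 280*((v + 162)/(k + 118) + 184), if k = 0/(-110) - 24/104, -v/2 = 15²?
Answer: 77828800/1531 ≈ 50835.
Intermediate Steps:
v = -450 (v = -2*15² = -2*225 = -450)
k = -3/13 (k = 0*(-1/110) - 24*1/104 = 0 - 3/13 = -3/13 ≈ -0.23077)
280*((v + 162)/(k + 118) + 184) = 280*((-450 + 162)/(-3/13 + 118) + 184) = 280*(-288/1531/13 + 184) = 280*(-288*13/1531 + 184) = 280*(-3744/1531 + 184) = 280*(277960/1531) = 77828800/1531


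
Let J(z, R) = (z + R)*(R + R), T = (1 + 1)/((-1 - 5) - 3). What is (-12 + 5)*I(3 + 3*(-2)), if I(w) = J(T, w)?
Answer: -406/3 ≈ -135.33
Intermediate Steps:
T = -2/9 (T = 2/(-6 - 3) = 2/(-9) = 2*(-⅑) = -2/9 ≈ -0.22222)
J(z, R) = 2*R*(R + z) (J(z, R) = (R + z)*(2*R) = 2*R*(R + z))
I(w) = 2*w*(-2/9 + w) (I(w) = 2*w*(w - 2/9) = 2*w*(-2/9 + w))
(-12 + 5)*I(3 + 3*(-2)) = (-12 + 5)*(2*(3 + 3*(-2))*(-2 + 9*(3 + 3*(-2)))/9) = -14*(3 - 6)*(-2 + 9*(3 - 6))/9 = -14*(-3)*(-2 + 9*(-3))/9 = -14*(-3)*(-2 - 27)/9 = -14*(-3)*(-29)/9 = -7*58/3 = -406/3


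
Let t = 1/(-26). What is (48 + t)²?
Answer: 1555009/676 ≈ 2300.3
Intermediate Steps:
t = -1/26 ≈ -0.038462
(48 + t)² = (48 - 1/26)² = (1247/26)² = 1555009/676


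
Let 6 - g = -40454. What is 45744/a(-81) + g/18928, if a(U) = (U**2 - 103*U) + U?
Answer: 17447393/3340116 ≈ 5.2236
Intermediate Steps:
g = 40460 (g = 6 - 1*(-40454) = 6 + 40454 = 40460)
a(U) = U**2 - 102*U
45744/a(-81) + g/18928 = 45744/((-81*(-102 - 81))) + 40460/18928 = 45744/((-81*(-183))) + 40460*(1/18928) = 45744/14823 + 1445/676 = 45744*(1/14823) + 1445/676 = 15248/4941 + 1445/676 = 17447393/3340116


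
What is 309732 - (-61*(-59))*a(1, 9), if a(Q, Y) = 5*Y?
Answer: 147777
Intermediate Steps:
309732 - (-61*(-59))*a(1, 9) = 309732 - (-61*(-59))*5*9 = 309732 - 3599*45 = 309732 - 1*161955 = 309732 - 161955 = 147777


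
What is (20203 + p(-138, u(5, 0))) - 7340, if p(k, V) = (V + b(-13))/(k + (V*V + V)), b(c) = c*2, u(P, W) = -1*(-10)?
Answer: 90045/7 ≈ 12864.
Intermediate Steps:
u(P, W) = 10
b(c) = 2*c
p(k, V) = (-26 + V)/(V + k + V**2) (p(k, V) = (V + 2*(-13))/(k + (V*V + V)) = (V - 26)/(k + (V**2 + V)) = (-26 + V)/(k + (V + V**2)) = (-26 + V)/(V + k + V**2))
(20203 + p(-138, u(5, 0))) - 7340 = (20203 + (-26 + 10)/(10 - 138 + 10**2)) - 7340 = (20203 - 16/(10 - 138 + 100)) - 7340 = (20203 - 16/(-28)) - 7340 = (20203 - 1/28*(-16)) - 7340 = (20203 + 4/7) - 7340 = 141425/7 - 7340 = 90045/7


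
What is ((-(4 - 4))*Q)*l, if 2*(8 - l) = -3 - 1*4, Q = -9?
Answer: 0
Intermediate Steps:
l = 23/2 (l = 8 - (-3 - 1*4)/2 = 8 - (-3 - 4)/2 = 8 - ½*(-7) = 8 + 7/2 = 23/2 ≈ 11.500)
((-(4 - 4))*Q)*l = (-(4 - 4)*(-9))*(23/2) = (-1*0*(-9))*(23/2) = (0*(-9))*(23/2) = 0*(23/2) = 0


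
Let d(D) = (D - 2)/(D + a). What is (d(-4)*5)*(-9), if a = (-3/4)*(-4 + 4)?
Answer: -135/2 ≈ -67.500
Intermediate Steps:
a = 0 (a = -3*¼*0 = -¾*0 = 0)
d(D) = (-2 + D)/D (d(D) = (D - 2)/(D + 0) = (-2 + D)/D)
(d(-4)*5)*(-9) = (((-2 - 4)/(-4))*5)*(-9) = (-¼*(-6)*5)*(-9) = ((3/2)*5)*(-9) = (15/2)*(-9) = -135/2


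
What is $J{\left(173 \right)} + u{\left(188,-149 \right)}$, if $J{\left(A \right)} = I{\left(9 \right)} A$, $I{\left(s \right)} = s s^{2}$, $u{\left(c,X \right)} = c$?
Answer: $126305$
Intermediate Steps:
$I{\left(s \right)} = s^{3}$
$J{\left(A \right)} = 729 A$ ($J{\left(A \right)} = 9^{3} A = 729 A$)
$J{\left(173 \right)} + u{\left(188,-149 \right)} = 729 \cdot 173 + 188 = 126117 + 188 = 126305$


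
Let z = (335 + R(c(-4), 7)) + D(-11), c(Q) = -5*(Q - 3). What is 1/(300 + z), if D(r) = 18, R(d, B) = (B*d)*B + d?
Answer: 1/2403 ≈ 0.00041615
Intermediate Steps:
c(Q) = 15 - 5*Q (c(Q) = -5*(-3 + Q) = 15 - 5*Q)
R(d, B) = d + d*B² (R(d, B) = d*B² + d = d + d*B²)
z = 2103 (z = (335 + (15 - 5*(-4))*(1 + 7²)) + 18 = (335 + (15 + 20)*(1 + 49)) + 18 = (335 + 35*50) + 18 = (335 + 1750) + 18 = 2085 + 18 = 2103)
1/(300 + z) = 1/(300 + 2103) = 1/2403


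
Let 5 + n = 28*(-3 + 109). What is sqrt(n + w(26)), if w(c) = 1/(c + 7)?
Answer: 2*sqrt(806685)/33 ≈ 54.434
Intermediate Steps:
n = 2963 (n = -5 + 28*(-3 + 109) = -5 + 28*106 = -5 + 2968 = 2963)
w(c) = 1/(7 + c)
sqrt(n + w(26)) = sqrt(2963 + 1/(7 + 26)) = sqrt(2963 + 1/33) = sqrt(97780/33) = 2*sqrt(806685)/33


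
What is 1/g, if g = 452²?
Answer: 1/204304 ≈ 4.8947e-6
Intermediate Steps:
g = 204304
1/g = 1/204304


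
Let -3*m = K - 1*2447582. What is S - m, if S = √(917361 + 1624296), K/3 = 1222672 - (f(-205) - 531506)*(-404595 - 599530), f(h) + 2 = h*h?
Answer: -1474505131691/3 + √2541657 ≈ -4.9150e+11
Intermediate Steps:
f(h) = -2 + h² (f(h) = -2 + h*h = -2 + h²)
K = -1474502684109 (K = 3*(1222672 - ((-2 + (-205)²) - 531506)*(-404595 - 599530)) = 3*(1222672 - ((-2 + 42025) - 531506)*(-1004125)) = 3*(1222672 - (42023 - 531506)*(-1004125)) = 3*(1222672 - (-489483)*(-1004125)) = 3*(1222672 - 1*491502117375) = 3*(1222672 - 491502117375) = 3*(-491500894703) = -1474502684109)
S = √2541657 ≈ 1594.3
m = 1474505131691/3 (m = -(-1474502684109 - 1*2447582)/3 = -(-1474502684109 - 2447582)/3 = -⅓*(-1474505131691) = 1474505131691/3 ≈ 4.9150e+11)
S - m = √2541657 - 1*1474505131691/3 = √2541657 - 1474505131691/3 = -1474505131691/3 + √2541657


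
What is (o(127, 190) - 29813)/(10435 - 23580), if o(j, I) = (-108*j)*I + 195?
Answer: 2635658/13145 ≈ 200.51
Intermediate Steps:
o(j, I) = 195 - 108*I*j (o(j, I) = -108*I*j + 195 = 195 - 108*I*j)
(o(127, 190) - 29813)/(10435 - 23580) = ((195 - 108*190*127) - 29813)/(10435 - 23580) = ((195 - 2606040) - 29813)/(-13145) = (-2605845 - 29813)*(-1/13145) = -2635658*(-1/13145) = 2635658/13145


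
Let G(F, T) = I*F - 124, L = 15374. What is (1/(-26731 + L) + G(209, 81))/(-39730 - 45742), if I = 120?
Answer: -283425291/970705504 ≈ -0.29198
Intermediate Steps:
G(F, T) = -124 + 120*F (G(F, T) = 120*F - 124 = -124 + 120*F)
(1/(-26731 + L) + G(209, 81))/(-39730 - 45742) = (1/(-26731 + 15374) + (-124 + 120*209))/(-39730 - 45742) = (1/(-11357) + (-124 + 25080))/(-85472) = (-1/11357 + 24956)*(-1/85472) = (283425291/11357)*(-1/85472) = -283425291/970705504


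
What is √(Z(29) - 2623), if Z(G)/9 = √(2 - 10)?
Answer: √(-2623 + 18*I*√2) ≈ 0.2485 + 51.216*I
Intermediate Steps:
Z(G) = 18*I*√2 (Z(G) = 9*√(2 - 10) = 9*√(-8) = 9*(2*I*√2) = 18*I*√2)
√(Z(29) - 2623) = √(18*I*√2 - 2623) = √(-2623 + 18*I*√2)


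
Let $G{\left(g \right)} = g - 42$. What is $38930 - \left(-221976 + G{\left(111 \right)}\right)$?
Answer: $260837$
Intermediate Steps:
$G{\left(g \right)} = -42 + g$
$38930 - \left(-221976 + G{\left(111 \right)}\right) = 38930 + \left(221976 - \left(-42 + 111\right)\right) = 38930 + \left(221976 - 69\right) = 38930 + 221907 = 260837$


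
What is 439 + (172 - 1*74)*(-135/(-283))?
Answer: 137467/283 ≈ 485.75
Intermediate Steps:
439 + (172 - 1*74)*(-135/(-283)) = 439 + (172 - 74)*(-135*(-1/283)) = 439 + 98*(135/283) = 439 + 13230/283 = 137467/283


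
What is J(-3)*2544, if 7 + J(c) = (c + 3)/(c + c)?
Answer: -17808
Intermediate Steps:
J(c) = -7 + (3 + c)/(2*c) (J(c) = -7 + (c + 3)/(c + c) = -7 + (3 + c)/((2*c)) = -7 + (3 + c)*(1/(2*c)) = -7 + (3 + c)/(2*c))
J(-3)*2544 = ((1/2)*(3 - 13*(-3))/(-3))*2544 = ((1/2)*(-1/3)*(3 + 39))*2544 = ((1/2)*(-1/3)*42)*2544 = -7*2544 = -17808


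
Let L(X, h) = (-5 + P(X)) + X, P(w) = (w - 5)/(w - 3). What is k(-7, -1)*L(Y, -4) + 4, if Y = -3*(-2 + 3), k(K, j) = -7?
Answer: 152/3 ≈ 50.667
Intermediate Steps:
P(w) = (-5 + w)/(-3 + w)
Y = -3 (Y = -3*1 = -3)
L(X, h) = -5 + X + (-5 + X)/(-3 + X) (L(X, h) = (-5 + (-5 + X)/(-3 + X)) + X = -5 + X + (-5 + X)/(-3 + X))
k(-7, -1)*L(Y, -4) + 4 = -7*(10 + (-3)**2 - 7*(-3))/(-3 - 3) + 4 = -7*(10 + 9 + 21)/(-6) + 4 = -(-7)*40/6 + 4 = -7*(-20/3) + 4 = 140/3 + 4 = 152/3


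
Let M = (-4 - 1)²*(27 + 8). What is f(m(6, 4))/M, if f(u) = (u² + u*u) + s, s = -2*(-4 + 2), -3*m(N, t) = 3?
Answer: 6/875 ≈ 0.0068571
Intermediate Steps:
m(N, t) = -1 (m(N, t) = -⅓*3 = -1)
s = 4 (s = -2*(-2) = 4)
f(u) = 4 + 2*u² (f(u) = (u² + u*u) + 4 = (u² + u²) + 4 = 2*u² + 4 = 4 + 2*u²)
M = 875 (M = (-5)²*35 = 25*35 = 875)
f(m(6, 4))/M = (4 + 2*(-1)²)/875 = (4 + 2*1)*(1/875) = (4 + 2)*(1/875) = 6*(1/875) = 6/875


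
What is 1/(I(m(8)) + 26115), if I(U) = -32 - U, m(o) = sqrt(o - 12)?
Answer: 26083/680322893 + 2*I/680322893 ≈ 3.8339e-5 + 2.9398e-9*I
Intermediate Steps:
m(o) = sqrt(-12 + o)
1/(I(m(8)) + 26115) = 1/((-32 - sqrt(-12 + 8)) + 26115) = 1/((-32 - sqrt(-4)) + 26115) = 1/((-32 - 2*I) + 26115) = 1/(26083 - 2*I) = (26083 + 2*I)/680322893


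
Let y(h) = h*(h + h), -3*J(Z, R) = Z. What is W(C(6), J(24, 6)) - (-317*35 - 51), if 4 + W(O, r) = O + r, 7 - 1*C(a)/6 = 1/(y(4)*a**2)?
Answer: 2145791/192 ≈ 11176.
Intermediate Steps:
J(Z, R) = -Z/3
y(h) = 2*h**2 (y(h) = h*(2*h) = 2*h**2)
C(a) = 42 - 3/(16*a**2) (C(a) = 42 - 6*1/(32*a**2) = 42 - 3/(16*a**2))
W(O, r) = -4 + O + r (W(O, r) = -4 + (O + r) = -4 + O + r)
W(C(6), J(24, 6)) - (-317*35 - 51) = (-4 + (42 - 3/16/6**2) - 1/3*24) - (-317*35 - 51) = (-4 + (42 - 3/16*1/36) - 8) - (-11095 - 51) = (-4 + (42 - 1/192) - 8) - 1*(-11146) = (-4 + 8063/192 - 8) + 11146 = 5759/192 + 11146 = 2145791/192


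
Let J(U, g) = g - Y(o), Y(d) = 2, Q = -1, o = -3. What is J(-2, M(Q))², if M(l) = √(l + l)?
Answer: (2 - I*√2)² ≈ 2.0 - 5.6569*I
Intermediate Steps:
M(l) = √2*√l (M(l) = √(2*l) = √2*√l)
J(U, g) = -2 + g (J(U, g) = g - 1*2 = g - 2 = -2 + g)
J(-2, M(Q))² = (-2 + √2*√(-1))² = (-2 + √2*I)² = (-2 + I*√2)²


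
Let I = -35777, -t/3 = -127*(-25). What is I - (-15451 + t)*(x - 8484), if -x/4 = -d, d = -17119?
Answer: -1922188737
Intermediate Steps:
t = -9525 (t = -(-381)*(-25) = -3*3175 = -9525)
x = -68476 (x = -(-4)*(-17119) = -4*17119 = -68476)
I - (-15451 + t)*(x - 8484) = -35777 - (-15451 - 9525)*(-68476 - 8484) = -35777 - (-24976)*(-76960) = -35777 - 1*1922152960 = -35777 - 1922152960 = -1922188737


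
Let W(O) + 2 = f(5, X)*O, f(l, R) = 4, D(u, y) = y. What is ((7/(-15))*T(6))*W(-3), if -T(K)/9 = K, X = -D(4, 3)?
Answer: -1764/5 ≈ -352.80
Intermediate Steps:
X = -3 (X = -1*3 = -3)
T(K) = -9*K
W(O) = -2 + 4*O
((7/(-15))*T(6))*W(-3) = ((7/(-15))*(-9*6))*(-2 + 4*(-3)) = ((7*(-1/15))*(-54))*(-2 - 12) = -7/15*(-54)*(-14) = (126/5)*(-14) = -1764/5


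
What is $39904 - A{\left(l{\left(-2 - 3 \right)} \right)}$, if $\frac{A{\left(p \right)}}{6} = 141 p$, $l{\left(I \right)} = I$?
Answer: $44134$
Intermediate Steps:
$A{\left(p \right)} = 846 p$ ($A{\left(p \right)} = 6 \cdot 141 p = 846 p$)
$39904 - A{\left(l{\left(-2 - 3 \right)} \right)} = 39904 - 846 \left(-2 - 3\right) = 39904 - 846 \left(-5\right) = 39904 - -4230 = 39904 + 4230 = 44134$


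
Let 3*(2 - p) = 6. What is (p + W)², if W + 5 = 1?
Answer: 16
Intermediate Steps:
W = -4 (W = -5 + 1 = -4)
p = 0 (p = 2 - ⅓*6 = 2 - 2 = 0)
(p + W)² = (0 - 4)² = (-4)² = 16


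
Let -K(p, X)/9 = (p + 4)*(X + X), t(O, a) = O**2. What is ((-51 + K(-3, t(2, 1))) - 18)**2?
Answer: 19881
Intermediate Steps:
K(p, X) = -18*X*(4 + p) (K(p, X) = -9*(p + 4)*(X + X) = -9*(4 + p)*2*X = -18*X*(4 + p))
((-51 + K(-3, t(2, 1))) - 18)**2 = ((-51 - 18*2**2*(4 - 3)) - 18)**2 = ((-51 - 18*4*1) - 18)**2 = ((-51 - 72) - 18)**2 = (-123 - 18)**2 = (-141)**2 = 19881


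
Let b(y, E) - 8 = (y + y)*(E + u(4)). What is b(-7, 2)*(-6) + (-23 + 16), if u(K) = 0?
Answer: 113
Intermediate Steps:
b(y, E) = 8 + 2*E*y (b(y, E) = 8 + (y + y)*(E + 0) = 8 + (2*y)*E = 8 + 2*E*y)
b(-7, 2)*(-6) + (-23 + 16) = (8 + 2*2*(-7))*(-6) + (-23 + 16) = (8 - 28)*(-6) - 7 = -20*(-6) - 7 = 120 - 7 = 113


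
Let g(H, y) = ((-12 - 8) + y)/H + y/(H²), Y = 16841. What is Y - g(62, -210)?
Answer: 32375637/1922 ≈ 16845.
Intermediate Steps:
g(H, y) = y/H² + (-20 + y)/H (g(H, y) = (-20 + y)/H + y/H² = y/H² + (-20 + y)/H)
Y - g(62, -210) = 16841 - (-210 + 62*(-20 - 210))/62² = 16841 - (-210 + 62*(-230))/3844 = 16841 - (-210 - 14260)/3844 = 16841 - (-14470)/3844 = 16841 - 1*(-7235/1922) = 16841 + 7235/1922 = 32375637/1922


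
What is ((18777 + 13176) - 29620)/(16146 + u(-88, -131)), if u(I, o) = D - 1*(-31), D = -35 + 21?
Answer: 2333/16163 ≈ 0.14434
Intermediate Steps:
D = -14
u(I, o) = 17 (u(I, o) = -14 - 1*(-31) = -14 + 31 = 17)
((18777 + 13176) - 29620)/(16146 + u(-88, -131)) = ((18777 + 13176) - 29620)/(16146 + 17) = (31953 - 29620)/16163 = 2333*(1/16163) = 2333/16163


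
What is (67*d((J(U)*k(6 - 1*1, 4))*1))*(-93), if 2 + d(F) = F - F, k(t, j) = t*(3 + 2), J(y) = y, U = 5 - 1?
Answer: 12462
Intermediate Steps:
U = 4
k(t, j) = 5*t (k(t, j) = t*5 = 5*t)
d(F) = -2 (d(F) = -2 + (F - F) = -2 + 0 = -2)
(67*d((J(U)*k(6 - 1*1, 4))*1))*(-93) = (67*(-2))*(-93) = -134*(-93) = 12462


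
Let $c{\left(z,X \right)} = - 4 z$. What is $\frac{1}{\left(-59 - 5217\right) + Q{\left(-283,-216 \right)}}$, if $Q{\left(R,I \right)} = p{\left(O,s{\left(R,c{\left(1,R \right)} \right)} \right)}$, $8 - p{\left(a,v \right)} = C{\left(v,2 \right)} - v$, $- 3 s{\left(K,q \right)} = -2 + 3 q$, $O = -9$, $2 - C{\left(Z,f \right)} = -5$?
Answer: $- \frac{3}{15811} \approx -0.00018974$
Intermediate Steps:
$C{\left(Z,f \right)} = 7$ ($C{\left(Z,f \right)} = 2 - -5 = 2 + 5 = 7$)
$s{\left(K,q \right)} = \frac{2}{3} - q$ ($s{\left(K,q \right)} = - \frac{-2 + 3 q}{3} = \frac{2}{3} - q$)
$p{\left(a,v \right)} = 1 + v$ ($p{\left(a,v \right)} = 8 - \left(7 - v\right) = 8 + \left(-7 + v\right) = 1 + v$)
$Q{\left(R,I \right)} = \frac{17}{3}$ ($Q{\left(R,I \right)} = 1 - \left(- \frac{2}{3} - 4\right) = 1 + \left(\frac{2}{3} - -4\right) = 1 + \left(\frac{2}{3} + 4\right) = 1 + \frac{14}{3} = \frac{17}{3}$)
$\frac{1}{\left(-59 - 5217\right) + Q{\left(-283,-216 \right)}} = \frac{1}{\left(-59 - 5217\right) + \frac{17}{3}} = \frac{1}{-5276 + \frac{17}{3}} = \frac{1}{- \frac{15811}{3}} = - \frac{3}{15811}$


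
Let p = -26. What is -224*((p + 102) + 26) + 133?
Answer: -22715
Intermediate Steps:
-224*((p + 102) + 26) + 133 = -224*((-26 + 102) + 26) + 133 = -224*(76 + 26) + 133 = -224*102 + 133 = -22848 + 133 = -22715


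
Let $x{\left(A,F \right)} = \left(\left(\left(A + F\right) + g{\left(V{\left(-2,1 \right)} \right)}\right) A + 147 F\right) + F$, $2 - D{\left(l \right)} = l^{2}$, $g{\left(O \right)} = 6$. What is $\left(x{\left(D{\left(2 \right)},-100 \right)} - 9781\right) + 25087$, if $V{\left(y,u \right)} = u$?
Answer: $698$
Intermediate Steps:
$D{\left(l \right)} = 2 - l^{2}$
$x{\left(A,F \right)} = 148 F + A \left(6 + A + F\right)$ ($x{\left(A,F \right)} = \left(\left(\left(A + F\right) + 6\right) A + 147 F\right) + F = \left(\left(6 + A + F\right) A + 147 F\right) + F = \left(A \left(6 + A + F\right) + 147 F\right) + F = \left(147 F + A \left(6 + A + F\right)\right) + F = 148 F + A \left(6 + A + F\right)$)
$\left(x{\left(D{\left(2 \right)},-100 \right)} - 9781\right) + 25087 = \left(\left(\left(2 - 2^{2}\right)^{2} + 6 \left(2 - 2^{2}\right) + 148 \left(-100\right) + \left(2 - 2^{2}\right) \left(-100\right)\right) - 9781\right) + 25087 = \left(\left(\left(2 - 4\right)^{2} + 6 \left(2 - 4\right) - 14800 + \left(2 - 4\right) \left(-100\right)\right) - 9781\right) + 25087 = \left(\left(\left(-2\right)^{2} + 6 \left(-2\right) - 14800 - -200\right) - 9781\right) + 25087 = \left(\left(4 - 12 - 14800 + 200\right) - 9781\right) + 25087 = \left(-14608 - 9781\right) + 25087 = -24389 + 25087 = 698$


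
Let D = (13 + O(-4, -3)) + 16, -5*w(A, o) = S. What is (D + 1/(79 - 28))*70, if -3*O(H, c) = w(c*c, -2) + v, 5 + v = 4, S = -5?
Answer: 103600/51 ≈ 2031.4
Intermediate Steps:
v = -1 (v = -5 + 4 = -1)
w(A, o) = 1 (w(A, o) = -⅕*(-5) = 1)
O(H, c) = 0 (O(H, c) = -(1 - 1)/3 = -⅓*0 = 0)
D = 29 (D = (13 + 0) + 16 = 13 + 16 = 29)
(D + 1/(79 - 28))*70 = (29 + 1/(79 - 28))*70 = (29 + 1/51)*70 = (1480/51)*70 = 103600/51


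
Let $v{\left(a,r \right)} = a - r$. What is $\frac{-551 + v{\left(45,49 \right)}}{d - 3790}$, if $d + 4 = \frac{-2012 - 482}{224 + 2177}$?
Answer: $\frac{444185}{3037296} \approx 0.14624$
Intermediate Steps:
$d = - \frac{12098}{2401}$ ($d = -4 + \frac{-2012 - 482}{224 + 2177} = -4 - \frac{2494}{2401} = - \frac{12098}{2401} \approx -5.0387$)
$\frac{-551 + v{\left(45,49 \right)}}{d - 3790} = \frac{-551 + \left(45 - 49\right)}{- \frac{12098}{2401} - 3790} = \frac{-551 + \left(45 - 49\right)}{- \frac{9111888}{2401}} = \left(-551 - 4\right) \left(- \frac{2401}{9111888}\right) = \left(-555\right) \left(- \frac{2401}{9111888}\right) = \frac{444185}{3037296}$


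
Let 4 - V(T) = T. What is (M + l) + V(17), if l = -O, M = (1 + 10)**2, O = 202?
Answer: -94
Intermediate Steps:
V(T) = 4 - T
M = 121 (M = 11**2 = 121)
l = -202 (l = -1*202 = -202)
(M + l) + V(17) = (121 - 202) + (4 - 1*17) = -81 + (4 - 17) = -81 - 13 = -94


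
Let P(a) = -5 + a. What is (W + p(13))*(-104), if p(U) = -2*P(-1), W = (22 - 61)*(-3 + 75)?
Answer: 290784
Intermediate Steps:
W = -2808 (W = -39*72 = -2808)
p(U) = 12 (p(U) = -2*(-5 - 1) = -2*(-6) = 12)
(W + p(13))*(-104) = (-2808 + 12)*(-104) = -2796*(-104) = 290784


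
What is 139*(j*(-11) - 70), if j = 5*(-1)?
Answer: -2085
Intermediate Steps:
j = -5
139*(j*(-11) - 70) = 139*(-5*(-11) - 70) = 139*(55 - 70) = 139*(-15) = -2085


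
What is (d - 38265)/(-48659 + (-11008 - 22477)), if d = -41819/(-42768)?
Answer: 1636475701/3513134592 ≈ 0.46582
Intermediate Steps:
d = 41819/42768 (d = -41819*(-1/42768) = 41819/42768 ≈ 0.97781)
(d - 38265)/(-48659 + (-11008 - 22477)) = (41819/42768 - 38265)/(-48659 + (-11008 - 22477)) = -1636475701/(42768*(-48659 - 33485)) = -1636475701/42768/(-82144) = -1636475701/42768*(-1/82144) = 1636475701/3513134592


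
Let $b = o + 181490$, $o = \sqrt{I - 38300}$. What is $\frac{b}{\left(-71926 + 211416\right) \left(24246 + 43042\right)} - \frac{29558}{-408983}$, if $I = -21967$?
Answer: $\frac{27750570654563}{383871571402696} + \frac{i \sqrt{60267}}{9386003120} \approx 0.072291 + 2.6155 \cdot 10^{-8} i$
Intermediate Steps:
$o = i \sqrt{60267}$ ($o = \sqrt{-21967 - 38300} = \sqrt{-60267} = i \sqrt{60267} \approx 245.49 i$)
$b = 181490 + i \sqrt{60267}$ ($b = i \sqrt{60267} + 181490 = 181490 + i \sqrt{60267} \approx 1.8149 \cdot 10^{5} + 245.49 i$)
$\frac{b}{\left(-71926 + 211416\right) \left(24246 + 43042\right)} - \frac{29558}{-408983} = \frac{181490 + i \sqrt{60267}}{\left(-71926 + 211416\right) \left(24246 + 43042\right)} - \frac{29558}{-408983} = \frac{181490 + i \sqrt{60267}}{139490 \cdot 67288} - - \frac{29558}{408983} = \frac{181490 + i \sqrt{60267}}{9386003120} + \frac{29558}{408983} = \left(181490 + i \sqrt{60267}\right) \frac{1}{9386003120} + \frac{29558}{408983} = \left(\frac{18149}{938600312} + \frac{i \sqrt{60267}}{9386003120}\right) + \frac{29558}{408983} = \frac{27750570654563}{383871571402696} + \frac{i \sqrt{60267}}{9386003120}$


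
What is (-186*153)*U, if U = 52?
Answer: -1479816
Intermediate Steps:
(-186*153)*U = -186*153*52 = -28458*52 = -1479816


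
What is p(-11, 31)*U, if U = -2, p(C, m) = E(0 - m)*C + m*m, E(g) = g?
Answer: -2604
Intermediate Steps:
p(C, m) = m**2 - C*m (p(C, m) = (0 - m)*C + m*m = (-m)*C + m**2 = -C*m + m**2 = m**2 - C*m)
p(-11, 31)*U = (31*(31 - 1*(-11)))*(-2) = (31*(31 + 11))*(-2) = (31*42)*(-2) = 1302*(-2) = -2604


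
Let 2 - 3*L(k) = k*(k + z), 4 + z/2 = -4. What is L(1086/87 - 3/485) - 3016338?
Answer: -1790105089504669/593472675 ≈ -3.0163e+6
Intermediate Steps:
z = -16 (z = -8 + 2*(-4) = -8 - 8 = -16)
L(k) = ⅔ - k*(-16 + k)/3 (L(k) = ⅔ - k*(k - 16)/3 = ⅔ - k*(-16 + k)/3)
L(1086/87 - 3/485) - 3016338 = (⅔ - (1086/87 - 3/485)²/3 + 16*(1086/87 - 3/485)/3) - 3016338 = (⅔ - (1086*(1/87) - 3*1/485)²/3 + 16*(1086*(1/87) - 3*1/485)/3) - 3016338 = (⅔ - (362/29 - 3/485)²/3 + 16*(362/29 - 3/485)/3) - 3016338 = (⅔ - (175483/14065)²/3 + (16/3)*(175483/14065)) - 3016338 = (⅔ - ⅓*30794283289/197824225 + 2807728/42195) - 3016338 = (⅔ - 30794283289/593472675 + 2807728/42195) - 3016338 = 9092059481/593472675 - 3016338 = -1790105089504669/593472675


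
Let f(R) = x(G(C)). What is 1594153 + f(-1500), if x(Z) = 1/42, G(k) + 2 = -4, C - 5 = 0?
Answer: 66954427/42 ≈ 1.5942e+6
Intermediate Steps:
C = 5 (C = 5 + 0 = 5)
G(k) = -6 (G(k) = -2 - 4 = -6)
x(Z) = 1/42
f(R) = 1/42
1594153 + f(-1500) = 1594153 + 1/42 = 66954427/42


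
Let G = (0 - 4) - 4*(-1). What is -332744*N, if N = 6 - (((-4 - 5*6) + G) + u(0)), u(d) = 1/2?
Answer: -13143388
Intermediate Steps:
u(d) = ½
G = 0 (G = -4 + 4 = 0)
N = 79/2 (N = 6 - (((-4 - 5*6) + 0) + ½) = 6 - (((-4 - 30) + 0) + ½) = 6 - ((-34 + 0) + ½) = 6 - (-34 + ½) = 6 - 1*(-67/2) = 6 + 67/2 = 79/2 ≈ 39.500)
-332744*N = -332744*79/2 = -13143388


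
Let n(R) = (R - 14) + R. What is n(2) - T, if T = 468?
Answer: -478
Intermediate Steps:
n(R) = -14 + 2*R (n(R) = (-14 + R) + R = -14 + 2*R)
n(2) - T = (-14 + 2*2) - 1*468 = (-14 + 4) - 468 = -10 - 468 = -478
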